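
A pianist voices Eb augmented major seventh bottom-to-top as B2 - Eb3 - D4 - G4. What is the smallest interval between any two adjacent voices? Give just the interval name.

diminished 4th

Adjacent intervals: B2→Eb3 = diminished fourth; Eb3→D4 = major seventh; D4→G4 = perfect fourth.
The smallest is B2 to Eb3, a diminished fourth (4 semitones).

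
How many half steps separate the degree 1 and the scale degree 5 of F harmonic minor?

The scale is F G A♭ B♭ C D♭ E.
F up to C is a perfect fifth — 7 semitones.

7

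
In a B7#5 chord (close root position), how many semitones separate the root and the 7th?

B+7: B-D#-F##-A.
B to A is a minor seventh: 10 semitones.

10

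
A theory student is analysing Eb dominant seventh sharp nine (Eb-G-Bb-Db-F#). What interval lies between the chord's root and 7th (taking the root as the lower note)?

minor seventh

Root = Eb; 7th = Db.
From Eb to Db: 10 semitones over a seventh = minor.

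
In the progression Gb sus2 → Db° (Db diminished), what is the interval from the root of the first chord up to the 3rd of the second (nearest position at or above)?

The root of Gb sus2 is Gb; the 3rd of Db° (Db diminished) is Fb.
7 letter names make it a seventh; at 10 semitones (a half step narrower than major) the quality is minor.

minor 7th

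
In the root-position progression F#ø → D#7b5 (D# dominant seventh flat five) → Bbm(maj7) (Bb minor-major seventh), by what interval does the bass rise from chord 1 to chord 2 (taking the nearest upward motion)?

The roots are F# and D#.
F# up to D# spans 6 letter names and 9 semitones — a major sixth.

major sixth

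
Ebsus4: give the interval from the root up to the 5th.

The chord tones of Ebsus4 (Eb sus4) are Eb-Ab-Bb.
Root = Eb; 5th = Bb.
Counting 5 letters and 7 half steps from Eb gives a perfect fifth.

perfect fifth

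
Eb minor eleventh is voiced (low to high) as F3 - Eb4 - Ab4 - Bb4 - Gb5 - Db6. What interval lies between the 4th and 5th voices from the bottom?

m6

Those voices are Bb4 and Gb5.
From Bb to Gb: 8 semitones over a sixth = minor.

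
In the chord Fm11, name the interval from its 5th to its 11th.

minor 7th

Fm11 is spelled F, A♭, C, E♭, G, B♭.
The 5th is C and the 11th is B♭.
7 letter names make it a seventh; at 10 semitones (a half step narrower than major) the quality is minor.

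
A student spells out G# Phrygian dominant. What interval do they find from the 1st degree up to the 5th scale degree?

G# phrygian dominant: G# A B# C# D# E F#.
That puts G# below D#.
From G# to D# is 7 semitones, exactly the perfect fifth.

perfect 5th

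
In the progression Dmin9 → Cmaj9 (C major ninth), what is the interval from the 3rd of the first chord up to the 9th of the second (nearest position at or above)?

Dmin9 has F as its 3rd, and Cmaj9 (C major ninth) has D as its 9th.
From F to D is 9 semitones, exactly the major sixth.

major sixth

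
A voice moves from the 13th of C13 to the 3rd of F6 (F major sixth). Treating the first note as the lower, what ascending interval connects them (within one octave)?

C13 has A as its 13th, and F6 (F major sixth) has A as its 3rd.
From A to A is 0 semitones, exactly the perfect unison.

perfect unison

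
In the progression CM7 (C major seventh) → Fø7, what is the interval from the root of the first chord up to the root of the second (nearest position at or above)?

perfect fourth

The root of CM7 (C major seventh) is C; the root of Fø7 is F.
From C to F is 5 semitones, exactly the perfect fourth.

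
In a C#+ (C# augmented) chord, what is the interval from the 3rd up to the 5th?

C# augmented: C#–E#–G##.
3rd = E#; 5th = G##.
Counting 3 letters and 4 half steps from E# gives a major third.

major third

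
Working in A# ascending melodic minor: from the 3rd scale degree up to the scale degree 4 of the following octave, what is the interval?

The scale runs A# B# C# D# E# F## G##.
So we need the interval from C# up to D#.
From C# to D# is 14 semitones, exactly the major ninth.

major ninth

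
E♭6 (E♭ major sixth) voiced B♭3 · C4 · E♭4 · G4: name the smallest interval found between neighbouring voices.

Adjacent intervals: B♭3→C4 = major second; C4→E♭4 = minor third; E♭4→G4 = major third.
The smallest is B♭3 to C4, a major second (2 semitones).

major second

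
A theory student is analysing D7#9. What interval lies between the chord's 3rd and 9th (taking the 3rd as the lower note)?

M7

D7#9 is spelled D–F#–A–C–E#.
So we need the interval from F# up to E#.
From F# to E# is 11 semitones, exactly the major seventh.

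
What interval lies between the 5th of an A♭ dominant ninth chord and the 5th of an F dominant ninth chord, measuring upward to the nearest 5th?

A♭ dominant ninth has E♭ as its 5th, and F dominant ninth has C as its 5th.
Counting 6 letters and 9 half steps from E♭ gives a major sixth.

major sixth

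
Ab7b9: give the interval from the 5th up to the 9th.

d5

Ab7b9 is spelled Ab–C–Eb–Gb–Bbb.
So we need the interval from Eb up to Bbb.
5 letter names make it a fifth; at 6 semitones (a half step narrower than perfect) the quality is diminished.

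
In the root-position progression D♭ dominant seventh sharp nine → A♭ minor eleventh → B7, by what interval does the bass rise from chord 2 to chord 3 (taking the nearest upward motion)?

augmented second

The roots are A♭ and B.
A♭ up to B is 3 semitones, a half step wider than a major second, so the interval is augmented.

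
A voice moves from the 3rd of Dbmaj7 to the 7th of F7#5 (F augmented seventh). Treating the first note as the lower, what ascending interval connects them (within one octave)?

minor 7th

The 3rd of Dbmaj7 is F; the 7th of F7#5 (F augmented seventh) is Eb.
F up to Eb is 10 semitones, a half step narrower than a major seventh, so the interval is minor.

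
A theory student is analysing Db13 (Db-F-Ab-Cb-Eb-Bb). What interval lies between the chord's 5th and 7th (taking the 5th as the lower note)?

5th = Ab; 7th = Cb.
Ab up to Cb is 3 semitones, a half step narrower than a major third, so the interval is minor.

minor 3rd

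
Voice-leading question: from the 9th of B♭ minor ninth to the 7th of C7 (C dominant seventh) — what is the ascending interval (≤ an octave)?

B♭ minor ninth has C as its 9th, and C7 (C dominant seventh) has B♭ as its 7th.
From C to B♭: 10 semitones over a seventh = minor.

minor seventh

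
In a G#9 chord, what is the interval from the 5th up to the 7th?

G# dominant ninth: G#, B#, D#, F#, A#.
That puts D# below F#.
From D# to F#: 3 semitones over a third = minor.

minor 3rd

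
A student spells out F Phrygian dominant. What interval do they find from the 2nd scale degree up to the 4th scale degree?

major third

F phrygian dominant: F G♭ A B♭ C D♭ E♭.
So we need the interval from G♭ up to B♭.
G♭ up to B♭ spans 3 letter names and 4 semitones — a major third.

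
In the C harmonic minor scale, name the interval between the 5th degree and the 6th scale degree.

Spelling the C harmonic minor scale: C D Eb F G Ab B.
So we need the interval from G up to Ab.
G up to Ab is 1 semitone, a half step narrower than a major second, so the interval is minor.

m2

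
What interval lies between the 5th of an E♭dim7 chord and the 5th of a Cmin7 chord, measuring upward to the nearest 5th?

E♭dim7 has B𝄫 as its 5th, and Cmin7 has G as its 5th.
6 letter names make it a sixth; at 10 semitones (a half step wider than major) the quality is augmented.

augmented sixth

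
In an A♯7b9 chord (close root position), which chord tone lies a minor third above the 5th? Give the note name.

A♯7b9 is spelled A♯–C𝄪–E♯–G♯–B.
The 5th is E♯. A minor third above E♯ is G♯.
G♯ is the chord's 7th.

G#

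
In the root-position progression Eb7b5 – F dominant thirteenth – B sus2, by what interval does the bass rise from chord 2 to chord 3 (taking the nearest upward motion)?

augmented 4th

The roots are F and B.
F up to B is 6 semitones, a half step wider than a perfect fourth, so the interval is augmented.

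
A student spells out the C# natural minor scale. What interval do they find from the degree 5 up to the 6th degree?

C# natural minor: C# D# E F# G# A B.
Degree 5 = G#; 6th scale degree = A.
2 letter names make it a second; at 1 semitone (a half step narrower than major) the quality is minor.

minor second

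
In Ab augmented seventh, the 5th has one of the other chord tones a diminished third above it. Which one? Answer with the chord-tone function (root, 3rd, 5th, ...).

Ab7#5 is spelled Ab, C, E, Gb.
The 5th is E. A diminished third above E is Gb.
Gb is the chord's 7th.

7th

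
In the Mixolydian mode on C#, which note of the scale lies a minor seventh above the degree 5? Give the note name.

F#

The scale is C# D# E# F# G# A# B.
The degree 5 is G#; a minor seventh above that is F# — scale degree 4.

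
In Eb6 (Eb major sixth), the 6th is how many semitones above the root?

Spelling the chord: Eb–G–Bb–C.
Eb to C is a major sixth: 9 semitones.

9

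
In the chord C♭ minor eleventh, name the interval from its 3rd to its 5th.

The chord tones of C♭ minor eleventh are C♭–E𝄫–G♭–B𝄫–D♭–F♭.
3rd = E𝄫; 5th = G♭.
From E𝄫 to G♭ is 4 semitones, exactly the major third.

major third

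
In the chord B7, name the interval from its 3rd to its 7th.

diminished fifth

B dominant seventh is spelled B–D♯–F♯–A.
That puts D♯ below A.
5 letter names make it a fifth; at 6 semitones (a half step narrower than perfect) the quality is diminished.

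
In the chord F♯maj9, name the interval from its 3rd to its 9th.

minor 7th

Spelling the chord: F♯ A♯ C♯ E♯ G♯.
That puts A♯ below G♯.
7 letter names make it a seventh; at 10 semitones (a half step narrower than major) the quality is minor.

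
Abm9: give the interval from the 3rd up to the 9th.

Abm9 (Ab minor ninth) is spelled Ab, Cb, Eb, Gb, Bb.
The 3rd is Cb and the 9th is Bb.
Counting 7 letters and 11 half steps from Cb gives a major seventh.

M7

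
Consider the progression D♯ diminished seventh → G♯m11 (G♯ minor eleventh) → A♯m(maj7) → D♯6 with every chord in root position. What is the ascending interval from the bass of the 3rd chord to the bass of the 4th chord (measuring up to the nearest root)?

perfect fourth

The roots are A♯ and D♯.
Counting 4 letters and 5 half steps from A♯ gives a perfect fourth.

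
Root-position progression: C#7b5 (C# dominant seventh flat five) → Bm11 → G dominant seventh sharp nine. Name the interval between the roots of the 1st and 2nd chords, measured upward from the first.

The roots are C# and B.
C# up to B is 10 semitones, a half step narrower than a major seventh, so the interval is minor.

m7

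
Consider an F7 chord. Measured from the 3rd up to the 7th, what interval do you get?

diminished fifth

F7 is spelled F A C Eb.
The 3rd is A and the 7th is Eb.
From A to Eb: 6 semitones over a fifth = diminished.
That tritone between 3rd and 7th is what gives the dominant seventh its pull toward resolution.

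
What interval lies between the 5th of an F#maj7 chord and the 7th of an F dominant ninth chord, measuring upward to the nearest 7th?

The 5th of F#maj7 is C#; the 7th of F dominant ninth is Eb.
C# up to Eb is 2 semitones, a whole step narrower than a major third, so the interval is diminished.

diminished third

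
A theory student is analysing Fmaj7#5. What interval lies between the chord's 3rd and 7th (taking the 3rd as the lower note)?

perfect fifth

Spelling the chord: F–A–C#–E.
The 3rd is A and the 7th is E.
Counting 5 letters and 7 half steps from A gives a perfect fifth.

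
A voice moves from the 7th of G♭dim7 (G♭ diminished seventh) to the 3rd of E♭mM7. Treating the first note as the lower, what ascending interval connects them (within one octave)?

G♭dim7 (G♭ diminished seventh) has F𝄫 as its 7th, and E♭mM7 has G♭ as its 3rd.
2 letter names make it a second; at 3 semitones (a half step wider than major) the quality is augmented.

A2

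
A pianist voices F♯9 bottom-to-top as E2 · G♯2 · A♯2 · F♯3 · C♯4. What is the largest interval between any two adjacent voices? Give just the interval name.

minor 6th

Adjacent intervals: E2→G♯2 = major third; G♯2→A♯2 = major second; A♯2→F♯3 = minor sixth; F♯3→C♯4 = perfect fifth.
The largest is A♯2 to F♯3, a minor sixth (8 semitones).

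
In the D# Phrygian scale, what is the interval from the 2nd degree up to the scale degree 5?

A4

D# phrygian: D# E F# G# A# B C#.
That puts E below A#.
E up to A# is 6 semitones, a half step wider than a perfect fourth, so the interval is augmented.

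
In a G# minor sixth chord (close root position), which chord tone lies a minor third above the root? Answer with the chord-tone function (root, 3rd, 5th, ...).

Spelling the chord: G#, B, D#, E#.
The root is G#. A minor third above G# is B.
B is the chord's 3rd.

3rd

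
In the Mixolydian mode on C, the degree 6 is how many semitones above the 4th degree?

The scale is C D E F G A Bb.
F up to A is a major third — 4 semitones.

4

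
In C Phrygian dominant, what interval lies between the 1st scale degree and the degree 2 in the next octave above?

C phrygian dominant: C D♭ E F G A♭ B♭.
So we need the interval from C up to D♭.
C up to D♭ is 13 semitones, a half step narrower than a major ninth, so the interval is minor.

minor ninth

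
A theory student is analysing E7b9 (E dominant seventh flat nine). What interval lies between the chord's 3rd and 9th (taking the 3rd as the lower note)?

The chord tones of E dominant seventh flat nine are E-G♯-B-D-F.
That puts G♯ below F.
From G♯ to F: 9 semitones over a seventh = diminished.

diminished seventh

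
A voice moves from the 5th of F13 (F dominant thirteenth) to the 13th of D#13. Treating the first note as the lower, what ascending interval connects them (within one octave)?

augmented seventh

The 5th of F13 (F dominant thirteenth) is C; the 13th of D#13 is B#.
From C to B#: 12 semitones over a seventh = augmented.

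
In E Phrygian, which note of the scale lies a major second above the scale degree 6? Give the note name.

The scale is E F G A B C D.
The scale degree 6 is C; a major second above that is D — scale degree 7.

D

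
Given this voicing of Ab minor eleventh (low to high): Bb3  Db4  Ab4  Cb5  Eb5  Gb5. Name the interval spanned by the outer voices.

The outer voices are Bb3 and Gb5.
13 letter names make it a thirteenth; at 20 semitones (a half step narrower than major) the quality is minor.

m13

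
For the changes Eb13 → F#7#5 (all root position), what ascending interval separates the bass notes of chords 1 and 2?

augmented 2nd

The roots are Eb and F#.
Eb up to F# is 3 semitones, a half step wider than a major second, so the interval is augmented.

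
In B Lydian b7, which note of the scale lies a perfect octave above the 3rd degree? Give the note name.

The scale is B C# D# E# F# G# A.
The 3rd degree is D#; a perfect octave above that is D# — scale degree 3.

D#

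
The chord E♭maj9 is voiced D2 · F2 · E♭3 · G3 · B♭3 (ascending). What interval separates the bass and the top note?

minor thirteenth

The outer voices are D2 and B♭3.
13 letter names make it a thirteenth; at 20 semitones (a half step narrower than major) the quality is minor.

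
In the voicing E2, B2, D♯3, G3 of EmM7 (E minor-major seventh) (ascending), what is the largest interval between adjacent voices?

perfect 5th

Adjacent intervals: E2→B2 = perfect fifth; B2→D♯3 = major third; D♯3→G3 = diminished fourth.
The largest is E2 to B2, a perfect fifth (7 semitones).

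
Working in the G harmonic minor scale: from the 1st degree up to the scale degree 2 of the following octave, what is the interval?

major ninth

Spelling the G harmonic minor scale: G A Bb C D Eb F#.
So we need the interval from G up to A.
G up to A spans 9 letter names and 14 semitones — a major ninth.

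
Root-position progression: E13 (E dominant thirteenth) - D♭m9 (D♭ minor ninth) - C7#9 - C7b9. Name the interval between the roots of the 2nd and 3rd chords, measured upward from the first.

The roots are D♭ and C.
From D♭ to C is 11 semitones, exactly the major seventh.

major seventh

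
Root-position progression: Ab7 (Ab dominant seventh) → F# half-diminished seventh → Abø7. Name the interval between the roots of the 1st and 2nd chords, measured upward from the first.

A6

The roots are Ab and F#.
From Ab to F#: 10 semitones over a sixth = augmented.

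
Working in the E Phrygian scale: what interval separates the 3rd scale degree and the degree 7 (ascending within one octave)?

The scale runs E F G A B C D.
3rd scale degree = G; 7th scale degree = D.
Counting 5 letters and 7 half steps from G gives a perfect fifth.

perfect fifth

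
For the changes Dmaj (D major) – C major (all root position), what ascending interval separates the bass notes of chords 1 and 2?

The roots are D and C.
From D to C: 10 semitones over a seventh = minor.

minor seventh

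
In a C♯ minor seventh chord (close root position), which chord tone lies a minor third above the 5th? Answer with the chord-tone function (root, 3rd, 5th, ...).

7th

Spelling the chord: C♯–E–G♯–B.
The 5th is G♯. A minor third above G♯ is B.
B is the chord's 7th.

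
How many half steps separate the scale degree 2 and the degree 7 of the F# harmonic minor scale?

9

The scale is F# G# A B C# D E#.
G# up to E# is a major sixth — 9 semitones.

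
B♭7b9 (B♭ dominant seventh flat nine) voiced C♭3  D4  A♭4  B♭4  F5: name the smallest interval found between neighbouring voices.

major 2nd

Adjacent intervals: C♭3→D4 = augmented ninth; D4→A♭4 = diminished fifth; A♭4→B♭4 = major second; B♭4→F5 = perfect fifth.
The smallest is A♭4 to B♭4, a major second (2 semitones).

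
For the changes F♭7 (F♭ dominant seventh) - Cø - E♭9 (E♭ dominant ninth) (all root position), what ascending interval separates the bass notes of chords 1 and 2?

A5

The roots are F♭ and C.
From F♭ to C: 8 semitones over a fifth = augmented.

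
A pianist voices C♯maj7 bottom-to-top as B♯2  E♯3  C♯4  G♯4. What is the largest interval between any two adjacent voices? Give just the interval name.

minor sixth

Adjacent intervals: B♯2→E♯3 = perfect fourth; E♯3→C♯4 = minor sixth; C♯4→G♯4 = perfect fifth.
The largest is E♯3 to C♯4, a minor sixth (8 semitones).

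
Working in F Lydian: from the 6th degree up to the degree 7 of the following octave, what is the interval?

major 9th

Spelling F Lydian: F G A B C D E.
6th degree = D; 7th degree (up an octave) = E.
D up to E spans 9 letter names and 14 semitones — a major ninth.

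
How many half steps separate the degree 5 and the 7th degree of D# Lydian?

The scale is D# E# F## G## A# B# C##.
A# up to C## is a major third — 4 semitones.

4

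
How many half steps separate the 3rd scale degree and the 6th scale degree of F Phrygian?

The scale is F G♭ A♭ B♭ C D♭ E♭.
A♭ up to D♭ is a perfect fourth — 5 semitones.

5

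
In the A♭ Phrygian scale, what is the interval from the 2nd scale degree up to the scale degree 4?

A♭ phrygian: A♭ B𝄫 C♭ D♭ E♭ F♭ G♭.
So we need the interval from B𝄫 up to D♭.
B𝄫 up to D♭ spans 3 letter names and 4 semitones — a major third.

major third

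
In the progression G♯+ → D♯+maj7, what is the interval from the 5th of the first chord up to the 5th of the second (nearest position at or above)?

perfect fifth

G♯+ has D𝄪 as its 5th, and D♯+maj7 has A𝄪 as its 5th.
D𝄪 up to A𝄪 spans 5 letter names and 7 semitones — a perfect fifth.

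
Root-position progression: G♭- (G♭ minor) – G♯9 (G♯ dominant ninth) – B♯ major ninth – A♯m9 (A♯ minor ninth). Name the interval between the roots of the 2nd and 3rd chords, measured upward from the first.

The roots are G♯ and B♯.
G♯ up to B♯ spans 3 letter names and 4 semitones — a major third.

major third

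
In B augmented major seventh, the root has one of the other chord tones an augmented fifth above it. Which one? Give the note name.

B+maj7: B-D#-F##-A#.
The root is B. An augmented fifth above B is F##.
F## is the chord's 5th.

F##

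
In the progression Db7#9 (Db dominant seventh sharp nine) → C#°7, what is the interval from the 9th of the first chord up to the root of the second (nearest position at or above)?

Db7#9 (Db dominant seventh sharp nine) has E as its 9th, and C#°7 has C# as its root.
E up to C# spans 6 letter names and 9 semitones — a major sixth.

major 6th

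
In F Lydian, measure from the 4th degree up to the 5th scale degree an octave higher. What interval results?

minor ninth

The scale runs F G A B C D E.
The 4th degree is B and the 5th scale degree (up an octave) is C.
B up to C is 13 semitones, a half step narrower than a major ninth, so the interval is minor.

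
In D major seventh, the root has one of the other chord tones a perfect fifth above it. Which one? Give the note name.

A

D major seventh: D, F#, A, C#.
The root is D. A perfect fifth above D is A.
A is the chord's 5th.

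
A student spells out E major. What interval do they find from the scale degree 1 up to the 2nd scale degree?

M2

The scale runs E F♯ G♯ A B C♯ D♯.
So we need the interval from E up to F♯.
Counting 2 letters and 2 half steps from E gives a major second.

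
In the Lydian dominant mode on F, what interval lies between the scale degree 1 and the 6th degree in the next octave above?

The scale runs F G A B C D E♭.
The scale degree 1 is F and the scale degree 6 (up an octave) is D.
From F to D is 21 semitones, exactly the major thirteenth.

major 13th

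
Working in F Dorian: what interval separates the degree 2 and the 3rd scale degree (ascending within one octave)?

minor second

Spelling F Dorian: F G Ab Bb C D Eb.
Degree 2 = G; 3rd degree = Ab.
From G to Ab: 1 semitone over a second = minor.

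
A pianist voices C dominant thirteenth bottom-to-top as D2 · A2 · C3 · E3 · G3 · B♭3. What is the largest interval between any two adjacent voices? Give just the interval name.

perfect fifth

Adjacent intervals: D2→A2 = perfect fifth; A2→C3 = minor third; C3→E3 = major third; E3→G3 = minor third; G3→B♭3 = minor third.
The largest is D2 to A2, a perfect fifth (7 semitones).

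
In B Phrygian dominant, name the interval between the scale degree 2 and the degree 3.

Spelling B Phrygian dominant: B C D# E F# G A.
That puts C below D#.
C up to D# is 3 semitones, a half step wider than a major second, so the interval is augmented.

augmented second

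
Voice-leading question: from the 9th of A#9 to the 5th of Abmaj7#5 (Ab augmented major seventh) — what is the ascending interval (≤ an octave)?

The 9th of A#9 is B#; the 5th of Abmaj7#5 (Ab augmented major seventh) is E.
4 letter names make it a fourth; at 4 semitones (a half step narrower than perfect) the quality is diminished.

diminished fourth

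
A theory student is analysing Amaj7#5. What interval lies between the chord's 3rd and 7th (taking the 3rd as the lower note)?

A+maj7 is spelled A C# E# G#.
So we need the interval from C# up to G#.
C# up to G# spans 5 letter names and 7 semitones — a perfect fifth.

perfect fifth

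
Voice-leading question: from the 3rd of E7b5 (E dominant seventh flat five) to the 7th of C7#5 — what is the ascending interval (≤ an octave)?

E7b5 (E dominant seventh flat five) has G# as its 3rd, and C7#5 has Bb as its 7th.
G# up to Bb is 2 semitones, a whole step narrower than a major third, so the interval is diminished.

diminished third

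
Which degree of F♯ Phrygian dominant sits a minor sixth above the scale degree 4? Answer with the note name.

G

The scale is F♯ G A♯ B C♯ D E.
The scale degree 4 is B; a minor sixth above that is G — scale degree 2.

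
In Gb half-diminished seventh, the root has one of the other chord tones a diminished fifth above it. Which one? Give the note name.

Dbb

Gbø is spelled Gb Bbb Dbb Fb.
The root is Gb. A diminished fifth above Gb is Dbb.
Dbb is the chord's 5th.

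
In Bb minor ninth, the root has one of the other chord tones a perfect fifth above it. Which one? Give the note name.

The chord tones of Bb minor ninth are Bb-Db-F-Ab-C.
The root is Bb. A perfect fifth above Bb is F.
F is the chord's 5th.

F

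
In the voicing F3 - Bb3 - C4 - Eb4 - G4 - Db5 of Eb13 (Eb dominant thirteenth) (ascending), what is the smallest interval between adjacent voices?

Adjacent intervals: F3→Bb3 = perfect fourth; Bb3→C4 = major second; C4→Eb4 = minor third; Eb4→G4 = major third; G4→Db5 = diminished fifth.
The smallest is Bb3 to C4, a major second (2 semitones).

major 2nd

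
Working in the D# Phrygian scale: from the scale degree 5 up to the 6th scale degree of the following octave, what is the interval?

minor 9th

The scale runs D# E F# G# A# B C#.
The scale degree 5 is A# and the degree 6 (up an octave) is B.
From A# to B: 13 semitones over a ninth = minor.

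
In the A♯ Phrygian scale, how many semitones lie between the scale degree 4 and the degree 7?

5

The scale is A♯ B C♯ D♯ E♯ F♯ G♯.
D♯ up to G♯ is a perfect fourth — 5 semitones.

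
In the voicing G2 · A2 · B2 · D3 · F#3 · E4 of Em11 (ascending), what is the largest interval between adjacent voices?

Adjacent intervals: G2→A2 = major second; A2→B2 = major second; B2→D3 = minor third; D3→F#3 = major third; F#3→E4 = minor seventh.
The largest is F#3 to E4, a minor seventh (10 semitones).

minor 7th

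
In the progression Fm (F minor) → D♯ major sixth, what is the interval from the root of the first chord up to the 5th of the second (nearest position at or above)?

A3

The root of Fm (F minor) is F; the 5th of D♯ major sixth is A♯.
3 letter names make it a third; at 5 semitones (a half step wider than major) the quality is augmented.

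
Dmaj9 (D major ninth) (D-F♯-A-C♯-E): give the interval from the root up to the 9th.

The root is D and the 9th is E.
D up to E spans 9 letter names and 14 semitones — a major ninth.

M9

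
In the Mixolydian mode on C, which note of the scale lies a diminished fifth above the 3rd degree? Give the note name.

The scale is C D E F G A B♭.
The 3rd degree is E; a diminished fifth above that is B♭ — scale degree 7.

Bb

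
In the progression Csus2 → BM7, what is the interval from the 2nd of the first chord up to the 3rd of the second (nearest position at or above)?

augmented 1st

Csus2 has D as its 2nd, and BM7 has D# as its 3rd.
1 letter names make it a unison; at 1 semitone (a half step wider than perfect) the quality is augmented.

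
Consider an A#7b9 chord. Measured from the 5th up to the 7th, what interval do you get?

A#7b9: A#-C##-E#-G#-B.
That puts E# below G#.
3 letter names make it a third; at 3 semitones (a half step narrower than major) the quality is minor.

minor 3rd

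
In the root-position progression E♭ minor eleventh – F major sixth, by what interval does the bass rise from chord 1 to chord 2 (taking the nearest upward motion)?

major second

The roots are E♭ and F.
E♭ up to F spans 2 letter names and 2 semitones — a major second.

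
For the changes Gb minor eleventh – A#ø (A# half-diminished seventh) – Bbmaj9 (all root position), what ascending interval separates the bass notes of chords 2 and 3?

The roots are A# and Bb.
2 letter names make it a second; at 0 semitones (a whole step narrower than major) the quality is diminished.

diminished second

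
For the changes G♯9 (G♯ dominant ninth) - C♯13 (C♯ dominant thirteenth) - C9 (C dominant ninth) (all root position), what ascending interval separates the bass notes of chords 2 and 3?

The roots are C♯ and C.
8 letter names make it an octave; at 11 semitones (a half step narrower than perfect) the quality is diminished.

diminished octave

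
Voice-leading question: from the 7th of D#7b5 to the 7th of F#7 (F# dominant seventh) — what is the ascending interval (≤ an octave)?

The 7th of D#7b5 is C#; the 7th of F#7 (F# dominant seventh) is E.
From C# to E: 3 semitones over a third = minor.

minor third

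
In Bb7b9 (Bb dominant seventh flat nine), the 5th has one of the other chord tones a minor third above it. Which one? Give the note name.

The chord tones of Bb7b9 (Bb dominant seventh flat nine) are Bb–D–F–Ab–Cb.
The 5th is F. A minor third above F is Ab.
Ab is the chord's 7th.

Ab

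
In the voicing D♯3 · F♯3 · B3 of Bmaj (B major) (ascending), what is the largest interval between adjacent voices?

perfect 4th

Adjacent intervals: D♯3→F♯3 = minor third; F♯3→B3 = perfect fourth.
The largest is F♯3 to B3, a perfect fourth (5 semitones).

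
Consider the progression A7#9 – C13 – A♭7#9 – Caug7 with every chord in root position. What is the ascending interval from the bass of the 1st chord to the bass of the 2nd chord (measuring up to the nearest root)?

The roots are A and C.
From A to C: 3 semitones over a third = minor.

m3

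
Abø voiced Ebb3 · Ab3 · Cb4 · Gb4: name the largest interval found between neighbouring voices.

Adjacent intervals: Ebb3→Ab3 = augmented fourth; Ab3→Cb4 = minor third; Cb4→Gb4 = perfect fifth.
The largest is Cb4 to Gb4, a perfect fifth (7 semitones).

perfect fifth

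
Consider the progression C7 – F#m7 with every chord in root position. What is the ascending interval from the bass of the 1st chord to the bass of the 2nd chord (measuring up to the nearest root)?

The roots are C and F#.
From C to F#: 6 semitones over a fourth = augmented.

A4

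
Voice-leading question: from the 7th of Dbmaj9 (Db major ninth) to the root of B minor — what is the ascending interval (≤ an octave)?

major seventh

Dbmaj9 (Db major ninth) has C as its 7th, and B minor has B as its root.
Counting 7 letters and 11 half steps from C gives a major seventh.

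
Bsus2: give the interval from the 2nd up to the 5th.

perfect 4th

Spelling the chord: B, C#, F#.
2nd = C#; 5th = F#.
Counting 4 letters and 5 half steps from C# gives a perfect fourth.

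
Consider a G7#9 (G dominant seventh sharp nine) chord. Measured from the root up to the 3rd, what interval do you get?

G dominant seventh sharp nine: G B D F A#.
Root = G; 3rd = B.
From G to B is 4 semitones, exactly the major third.

M3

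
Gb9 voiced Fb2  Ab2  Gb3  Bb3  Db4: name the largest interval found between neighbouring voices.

Adjacent intervals: Fb2→Ab2 = major third; Ab2→Gb3 = minor seventh; Gb3→Bb3 = major third; Bb3→Db4 = minor third.
The largest is Ab2 to Gb3, a minor seventh (10 semitones).

minor seventh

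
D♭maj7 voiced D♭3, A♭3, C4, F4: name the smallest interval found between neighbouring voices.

Adjacent intervals: D♭3→A♭3 = perfect fifth; A♭3→C4 = major third; C4→F4 = perfect fourth.
The smallest is A♭3 to C4, a major third (4 semitones).

major 3rd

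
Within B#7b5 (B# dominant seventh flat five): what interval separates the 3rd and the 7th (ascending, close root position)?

Spelling the chord: B#-D##-F#-A#.
That puts D## below A#.
5 letter names make it a fifth; at 6 semitones (a half step narrower than perfect) the quality is diminished.

diminished fifth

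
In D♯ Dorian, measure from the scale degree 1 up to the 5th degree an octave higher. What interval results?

Spelling D♯ Dorian: D♯ E♯ F♯ G♯ A♯ B♯ C♯.
So we need the interval from D♯ up to A♯.
Counting 12 letters and 19 half steps from D♯ gives a perfect twelfth.

perfect 12th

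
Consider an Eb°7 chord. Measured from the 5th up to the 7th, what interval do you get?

minor third

Ebdim7 (Eb diminished seventh): Eb Gb Bbb Dbb.
The 5th is Bbb and the 7th is Dbb.
Bbb up to Dbb is 3 semitones, a half step narrower than a major third, so the interval is minor.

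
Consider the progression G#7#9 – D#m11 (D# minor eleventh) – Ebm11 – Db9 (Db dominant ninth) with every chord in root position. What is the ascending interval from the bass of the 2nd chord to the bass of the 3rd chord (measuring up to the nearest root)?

diminished second

The roots are D# and Eb.
2 letter names make it a second; at 0 semitones (a whole step narrower than major) the quality is diminished.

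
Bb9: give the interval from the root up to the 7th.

minor seventh

Bb9 is spelled Bb, D, F, Ab, C.
The root is Bb and the 7th is Ab.
From Bb to Ab: 10 semitones over a seventh = minor.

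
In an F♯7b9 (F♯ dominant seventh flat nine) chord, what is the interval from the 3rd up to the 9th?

F♯7b9 (F♯ dominant seventh flat nine): F♯, A♯, C♯, E, G.
That puts A♯ below G.
A♯ up to G is 9 semitones, a whole step narrower than a major seventh, so the interval is diminished.

diminished seventh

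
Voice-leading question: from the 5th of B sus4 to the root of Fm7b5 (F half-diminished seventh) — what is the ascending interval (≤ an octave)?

The 5th of B sus4 is F♯; the root of Fm7b5 (F half-diminished seventh) is F.
8 letter names make it an octave; at 11 semitones (a half step narrower than perfect) the quality is diminished.

diminished octave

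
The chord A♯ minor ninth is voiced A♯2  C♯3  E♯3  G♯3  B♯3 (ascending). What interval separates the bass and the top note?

The outer voices are A♯2 and B♯3.
From A♯ to B♯ is 14 semitones, exactly the major ninth.

major ninth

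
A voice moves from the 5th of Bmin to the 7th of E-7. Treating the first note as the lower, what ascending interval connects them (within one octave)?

Bmin has F# as its 5th, and E-7 has D as its 7th.
6 letter names make it a sixth; at 8 semitones (a half step narrower than major) the quality is minor.

m6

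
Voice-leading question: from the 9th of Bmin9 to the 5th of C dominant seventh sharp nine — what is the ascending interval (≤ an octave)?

Bmin9 has C# as its 9th, and C dominant seventh sharp nine has G as its 5th.
From C# to G: 6 semitones over a fifth = diminished.

diminished 5th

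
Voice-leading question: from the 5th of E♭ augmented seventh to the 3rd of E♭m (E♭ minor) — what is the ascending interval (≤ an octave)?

diminished sixth

E♭ augmented seventh has B as its 5th, and E♭m (E♭ minor) has G♭ as its 3rd.
6 letter names make it a sixth; at 7 semitones (a whole step narrower than major) the quality is diminished.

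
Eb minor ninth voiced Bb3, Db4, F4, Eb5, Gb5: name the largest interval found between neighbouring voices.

minor seventh

Adjacent intervals: Bb3→Db4 = minor third; Db4→F4 = major third; F4→Eb5 = minor seventh; Eb5→Gb5 = minor third.
The largest is F4 to Eb5, a minor seventh (10 semitones).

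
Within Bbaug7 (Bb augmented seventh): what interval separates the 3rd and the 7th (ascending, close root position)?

diminished 5th

The chord tones of Bb+7 are Bb D F# Ab.
That puts D below Ab.
From D to Ab: 6 semitones over a fifth = diminished.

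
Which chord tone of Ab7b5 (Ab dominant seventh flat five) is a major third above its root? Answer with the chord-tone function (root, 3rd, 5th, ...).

3rd

Ab7b5: Ab, C, Ebb, Gb.
The root is Ab. A major third above Ab is C.
C is the chord's 3rd.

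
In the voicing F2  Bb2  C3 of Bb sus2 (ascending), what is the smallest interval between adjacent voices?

major second

Adjacent intervals: F2→Bb2 = perfect fourth; Bb2→C3 = major second.
The smallest is Bb2 to C3, a major second (2 semitones).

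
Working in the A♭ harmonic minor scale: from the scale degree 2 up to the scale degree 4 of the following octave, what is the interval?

Spelling the A♭ harmonic minor scale: A♭ B♭ C♭ D♭ E♭ F♭ G.
So we need the interval from B♭ up to D♭.
10 letter names make it a tenth; at 15 semitones (a half step narrower than major) the quality is minor.

minor 10th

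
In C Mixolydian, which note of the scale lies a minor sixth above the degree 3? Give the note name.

The scale is C D E F G A B♭.
The degree 3 is E; a minor sixth above that is C — scale degree 1.

C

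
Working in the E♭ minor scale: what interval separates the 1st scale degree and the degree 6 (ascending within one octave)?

minor sixth

Spelling the E♭ minor scale: E♭ F G♭ A♭ B♭ C♭ D♭.
So we need the interval from E♭ up to C♭.
6 letter names make it a sixth; at 8 semitones (a half step narrower than major) the quality is minor.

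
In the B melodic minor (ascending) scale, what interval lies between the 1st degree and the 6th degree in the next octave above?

The scale runs B C♯ D E F♯ G♯ A♯.
That puts B below G♯.
Counting 13 letters and 21 half steps from B gives a major thirteenth.

M13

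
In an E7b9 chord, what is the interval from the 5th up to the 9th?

diminished 5th

The chord tones of E7b9 are E–G#–B–D–F.
That puts B below F.
From B to F: 6 semitones over a fifth = diminished.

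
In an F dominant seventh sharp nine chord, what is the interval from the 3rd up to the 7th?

d5

Spelling the chord: F-A-C-Eb-G#.
The 3rd is A and the 7th is Eb.
From A to Eb: 6 semitones over a fifth = diminished.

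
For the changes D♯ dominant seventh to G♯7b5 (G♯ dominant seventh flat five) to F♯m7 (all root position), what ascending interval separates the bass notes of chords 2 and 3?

minor 7th

The roots are G♯ and F♯.
7 letter names make it a seventh; at 10 semitones (a half step narrower than major) the quality is minor.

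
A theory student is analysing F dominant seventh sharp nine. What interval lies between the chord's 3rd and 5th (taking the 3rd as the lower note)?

Spelling the chord: F A C Eb G#.
That puts A below C.
From A to C: 3 semitones over a third = minor.

minor third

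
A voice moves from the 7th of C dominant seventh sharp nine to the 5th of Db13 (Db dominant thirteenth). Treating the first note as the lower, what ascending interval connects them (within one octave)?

m7

The 7th of C dominant seventh sharp nine is Bb; the 5th of Db13 (Db dominant thirteenth) is Ab.
7 letter names make it a seventh; at 10 semitones (a half step narrower than major) the quality is minor.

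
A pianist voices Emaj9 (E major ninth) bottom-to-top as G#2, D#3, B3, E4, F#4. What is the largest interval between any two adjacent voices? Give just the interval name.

minor sixth

Adjacent intervals: G#2→D#3 = perfect fifth; D#3→B3 = minor sixth; B3→E4 = perfect fourth; E4→F#4 = major second.
The largest is D#3 to B3, a minor sixth (8 semitones).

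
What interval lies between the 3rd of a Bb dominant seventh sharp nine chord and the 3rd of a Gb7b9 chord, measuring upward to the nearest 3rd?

The 3rd of Bb dominant seventh sharp nine is D; the 3rd of Gb7b9 is Bb.
D up to Bb is 8 semitones, a half step narrower than a major sixth, so the interval is minor.

minor sixth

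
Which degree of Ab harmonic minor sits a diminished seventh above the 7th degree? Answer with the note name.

The scale is Ab Bb Cb Db Eb Fb G.
The 7th degree is G; a diminished seventh above that is Fb — scale degree 6.

Fb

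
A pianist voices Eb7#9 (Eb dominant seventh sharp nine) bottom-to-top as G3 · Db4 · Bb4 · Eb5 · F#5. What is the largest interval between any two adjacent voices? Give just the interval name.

M6

Adjacent intervals: G3→Db4 = diminished fifth; Db4→Bb4 = major sixth; Bb4→Eb5 = perfect fourth; Eb5→F#5 = augmented second.
The largest is Db4 to Bb4, a major sixth (9 semitones).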